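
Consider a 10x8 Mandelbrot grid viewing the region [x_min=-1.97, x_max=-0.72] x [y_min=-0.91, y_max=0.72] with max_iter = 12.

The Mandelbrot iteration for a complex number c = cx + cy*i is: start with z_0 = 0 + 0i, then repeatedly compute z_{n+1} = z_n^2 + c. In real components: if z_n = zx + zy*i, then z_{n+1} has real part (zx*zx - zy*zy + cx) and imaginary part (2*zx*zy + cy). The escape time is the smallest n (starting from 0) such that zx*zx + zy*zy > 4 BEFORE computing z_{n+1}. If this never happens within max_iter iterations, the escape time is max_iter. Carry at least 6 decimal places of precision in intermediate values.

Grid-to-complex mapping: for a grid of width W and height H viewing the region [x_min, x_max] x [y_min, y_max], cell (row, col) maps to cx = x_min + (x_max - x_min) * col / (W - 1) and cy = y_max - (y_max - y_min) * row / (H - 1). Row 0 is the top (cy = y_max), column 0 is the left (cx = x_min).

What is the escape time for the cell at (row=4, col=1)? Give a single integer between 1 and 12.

z_0 = 0 + 0i, c = -1.8311 + -0.2114i
Iter 1: z = -1.8311 + -0.2114i, |z|^2 = 3.3977
Iter 2: z = 1.4772 + 0.5629i, |z|^2 = 2.4988
Iter 3: z = 0.0341 + 1.4515i, |z|^2 = 2.1079
Iter 4: z = -3.9367 + -0.1126i, |z|^2 = 15.5103
Escaped at iteration 4

Answer: 4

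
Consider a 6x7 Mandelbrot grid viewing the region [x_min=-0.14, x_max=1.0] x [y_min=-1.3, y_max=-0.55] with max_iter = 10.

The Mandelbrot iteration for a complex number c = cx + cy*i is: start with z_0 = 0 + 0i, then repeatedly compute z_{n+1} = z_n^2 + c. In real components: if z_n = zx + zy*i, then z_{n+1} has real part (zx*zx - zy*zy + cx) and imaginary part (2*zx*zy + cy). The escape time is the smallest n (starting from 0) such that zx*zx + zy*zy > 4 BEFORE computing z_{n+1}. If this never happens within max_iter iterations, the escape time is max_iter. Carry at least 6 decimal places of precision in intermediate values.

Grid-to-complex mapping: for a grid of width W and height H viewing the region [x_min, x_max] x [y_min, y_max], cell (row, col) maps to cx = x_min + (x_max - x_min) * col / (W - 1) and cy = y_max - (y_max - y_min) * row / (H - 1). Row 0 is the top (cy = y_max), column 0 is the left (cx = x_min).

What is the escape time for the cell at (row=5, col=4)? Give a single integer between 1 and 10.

Answer: 2

Derivation:
z_0 = 0 + 0i, c = 0.7720 + -1.1750i
Iter 1: z = 0.7720 + -1.1750i, |z|^2 = 1.9766
Iter 2: z = -0.0126 + -2.9892i, |z|^2 = 8.9355
Escaped at iteration 2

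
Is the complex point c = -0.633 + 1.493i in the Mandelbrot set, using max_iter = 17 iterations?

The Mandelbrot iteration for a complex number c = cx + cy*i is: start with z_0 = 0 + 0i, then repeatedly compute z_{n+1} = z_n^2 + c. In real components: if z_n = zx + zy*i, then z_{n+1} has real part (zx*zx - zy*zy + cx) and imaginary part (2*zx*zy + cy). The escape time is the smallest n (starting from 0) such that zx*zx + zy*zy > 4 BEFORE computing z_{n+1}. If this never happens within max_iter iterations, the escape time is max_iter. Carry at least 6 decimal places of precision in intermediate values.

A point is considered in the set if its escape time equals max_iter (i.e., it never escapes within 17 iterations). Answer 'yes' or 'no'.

z_0 = 0 + 0i, c = -0.6330 + 1.4930i
Iter 1: z = -0.6330 + 1.4930i, |z|^2 = 2.6297
Iter 2: z = -2.4614 + -0.3971i, |z|^2 = 6.2160
Escaped at iteration 2

Answer: no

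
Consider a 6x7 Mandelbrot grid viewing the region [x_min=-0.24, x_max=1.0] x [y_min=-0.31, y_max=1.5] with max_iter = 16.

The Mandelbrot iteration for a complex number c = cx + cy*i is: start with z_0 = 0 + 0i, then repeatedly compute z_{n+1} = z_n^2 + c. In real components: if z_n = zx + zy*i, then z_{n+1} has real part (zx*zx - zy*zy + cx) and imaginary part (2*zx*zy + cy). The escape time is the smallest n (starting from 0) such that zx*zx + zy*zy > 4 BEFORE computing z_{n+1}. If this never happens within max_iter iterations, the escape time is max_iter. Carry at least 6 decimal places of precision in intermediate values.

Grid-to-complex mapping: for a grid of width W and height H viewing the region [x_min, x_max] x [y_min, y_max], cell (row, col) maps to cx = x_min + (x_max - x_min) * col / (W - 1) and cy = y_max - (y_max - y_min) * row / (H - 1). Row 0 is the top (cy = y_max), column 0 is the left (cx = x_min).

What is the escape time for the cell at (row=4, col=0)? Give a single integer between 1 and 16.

Answer: 16

Derivation:
z_0 = 0 + 0i, c = -0.2400 + 0.2933i
Iter 1: z = -0.2400 + 0.2933i, |z|^2 = 0.1436
Iter 2: z = -0.2684 + 0.1525i, |z|^2 = 0.0953
Iter 3: z = -0.1912 + 0.2114i, |z|^2 = 0.0813
Iter 4: z = -0.2481 + 0.2125i, |z|^2 = 0.1067
Iter 5: z = -0.2236 + 0.1879i, |z|^2 = 0.0853
Iter 6: z = -0.2253 + 0.2093i, |z|^2 = 0.0946
Iter 7: z = -0.2330 + 0.1990i, |z|^2 = 0.0939
Iter 8: z = -0.2253 + 0.2006i, |z|^2 = 0.0910
Iter 9: z = -0.2295 + 0.2030i, |z|^2 = 0.0939
Iter 10: z = -0.2285 + 0.2002i, |z|^2 = 0.0923
Iter 11: z = -0.2278 + 0.2018i, |z|^2 = 0.0927
Iter 12: z = -0.2288 + 0.2014i, |z|^2 = 0.0929
Iter 13: z = -0.2282 + 0.2012i, |z|^2 = 0.0925
Iter 14: z = -0.2284 + 0.2015i, |z|^2 = 0.0928
Iter 15: z = -0.2284 + 0.2013i, |z|^2 = 0.0927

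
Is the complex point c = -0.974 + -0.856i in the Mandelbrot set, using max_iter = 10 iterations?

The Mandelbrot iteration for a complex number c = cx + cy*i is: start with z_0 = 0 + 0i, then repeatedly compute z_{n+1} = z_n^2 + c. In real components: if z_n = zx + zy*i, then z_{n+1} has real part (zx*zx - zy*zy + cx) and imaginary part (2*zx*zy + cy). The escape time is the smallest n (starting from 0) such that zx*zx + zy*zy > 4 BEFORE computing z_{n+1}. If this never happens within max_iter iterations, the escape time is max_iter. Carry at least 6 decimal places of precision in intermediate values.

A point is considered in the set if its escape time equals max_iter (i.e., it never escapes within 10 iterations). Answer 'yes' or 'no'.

z_0 = 0 + 0i, c = -0.9740 + -0.8560i
Iter 1: z = -0.9740 + -0.8560i, |z|^2 = 1.6814
Iter 2: z = -0.7581 + 0.8115i, |z|^2 = 1.2332
Iter 3: z = -1.0579 + -2.0863i, |z|^2 = 5.4718
Escaped at iteration 3

Answer: no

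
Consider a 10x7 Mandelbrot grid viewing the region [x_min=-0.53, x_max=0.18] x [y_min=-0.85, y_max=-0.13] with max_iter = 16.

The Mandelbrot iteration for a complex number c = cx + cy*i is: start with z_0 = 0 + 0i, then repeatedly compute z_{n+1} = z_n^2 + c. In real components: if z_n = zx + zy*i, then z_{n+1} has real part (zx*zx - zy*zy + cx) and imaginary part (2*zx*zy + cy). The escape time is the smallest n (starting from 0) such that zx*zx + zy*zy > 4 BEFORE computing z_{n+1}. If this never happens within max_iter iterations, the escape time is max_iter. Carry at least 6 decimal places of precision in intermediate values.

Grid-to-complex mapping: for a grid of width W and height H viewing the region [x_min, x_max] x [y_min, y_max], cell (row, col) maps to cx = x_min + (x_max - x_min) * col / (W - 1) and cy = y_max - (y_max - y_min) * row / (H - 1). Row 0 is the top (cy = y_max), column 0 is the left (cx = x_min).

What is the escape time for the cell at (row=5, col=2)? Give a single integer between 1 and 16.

z_0 = 0 + 0i, c = -0.3722 + -0.7300i
Iter 1: z = -0.3722 + -0.7300i, |z|^2 = 0.6714
Iter 2: z = -0.7666 + -0.1866i, |z|^2 = 0.6224
Iter 3: z = 0.1806 + -0.4440i, |z|^2 = 0.2297
Iter 4: z = -0.5367 + -0.8904i, |z|^2 = 1.0808
Iter 5: z = -0.8769 + 0.2258i, |z|^2 = 0.8200
Iter 6: z = 0.3458 + -1.1260i, |z|^2 = 1.3874
Iter 7: z = -1.5204 + -1.5087i, |z|^2 = 4.5879
Escaped at iteration 7

Answer: 7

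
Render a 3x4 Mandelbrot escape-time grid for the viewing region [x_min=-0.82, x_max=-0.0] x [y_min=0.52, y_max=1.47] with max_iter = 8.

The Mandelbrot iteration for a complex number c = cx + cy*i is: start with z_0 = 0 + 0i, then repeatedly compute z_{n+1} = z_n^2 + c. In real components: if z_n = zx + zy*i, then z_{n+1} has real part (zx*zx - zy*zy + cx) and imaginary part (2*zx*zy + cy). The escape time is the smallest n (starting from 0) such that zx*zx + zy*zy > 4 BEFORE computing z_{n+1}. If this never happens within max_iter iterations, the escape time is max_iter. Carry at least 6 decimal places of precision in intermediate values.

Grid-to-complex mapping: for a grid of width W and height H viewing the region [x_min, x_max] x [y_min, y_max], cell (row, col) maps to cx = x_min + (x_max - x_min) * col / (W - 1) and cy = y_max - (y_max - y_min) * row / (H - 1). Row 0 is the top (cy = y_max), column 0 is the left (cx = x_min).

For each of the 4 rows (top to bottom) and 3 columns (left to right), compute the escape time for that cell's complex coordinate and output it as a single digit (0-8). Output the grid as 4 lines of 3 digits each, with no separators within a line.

Answer: 222
334
458
688

Derivation:
(row=0, col=0): c = -0.8200 + 1.4700i → escape time 2
(row=0, col=1): c = -0.4100 + 1.4700i → escape time 2
(row=0, col=2): c = 0.0000 + 1.4700i → escape time 2
(row=1, col=0): c = -0.8200 + 1.1533i → escape time 3
(row=1, col=1): c = -0.4100 + 1.1533i → escape time 3
(row=1, col=2): c = 0.0000 + 1.1533i → escape time 4
(row=2, col=0): c = -0.8200 + 0.8367i → escape time 4
(row=2, col=1): c = -0.4100 + 0.8367i → escape time 5
(row=2, col=2): c = 0.0000 + 0.8367i → escape time 8
(row=3, col=0): c = -0.8200 + 0.5200i → escape time 6
(row=3, col=1): c = -0.4100 + 0.5200i → escape time 8
(row=3, col=2): c = 0.0000 + 0.5200i → escape time 8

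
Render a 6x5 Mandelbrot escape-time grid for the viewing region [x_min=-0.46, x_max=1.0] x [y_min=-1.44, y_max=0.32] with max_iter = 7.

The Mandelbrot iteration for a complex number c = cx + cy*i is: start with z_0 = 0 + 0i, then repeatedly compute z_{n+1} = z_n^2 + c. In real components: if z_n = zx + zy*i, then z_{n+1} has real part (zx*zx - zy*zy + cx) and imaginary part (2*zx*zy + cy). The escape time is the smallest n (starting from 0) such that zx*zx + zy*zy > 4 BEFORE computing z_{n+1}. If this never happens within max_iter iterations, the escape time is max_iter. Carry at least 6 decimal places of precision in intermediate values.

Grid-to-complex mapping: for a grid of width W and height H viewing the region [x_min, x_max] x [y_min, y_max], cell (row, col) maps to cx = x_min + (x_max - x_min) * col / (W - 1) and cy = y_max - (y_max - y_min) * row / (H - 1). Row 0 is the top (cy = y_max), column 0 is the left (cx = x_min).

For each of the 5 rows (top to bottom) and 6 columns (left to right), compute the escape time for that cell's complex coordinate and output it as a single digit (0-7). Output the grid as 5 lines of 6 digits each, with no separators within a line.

Answer: 777732
777732
777732
474322
222222

Derivation:
(row=0, col=0): c = -0.4600 + 0.3200i → escape time 7
(row=0, col=1): c = -0.1680 + 0.3200i → escape time 7
(row=0, col=2): c = 0.1240 + 0.3200i → escape time 7
(row=0, col=3): c = 0.4160 + 0.3200i → escape time 7
(row=0, col=4): c = 0.7080 + 0.3200i → escape time 3
(row=0, col=5): c = 1.0000 + 0.3200i → escape time 2
(row=1, col=0): c = -0.4600 + -0.1200i → escape time 7
(row=1, col=1): c = -0.1680 + -0.1200i → escape time 7
(row=1, col=2): c = 0.1240 + -0.1200i → escape time 7
(row=1, col=3): c = 0.4160 + -0.1200i → escape time 7
(row=1, col=4): c = 0.7080 + -0.1200i → escape time 3
(row=1, col=5): c = 1.0000 + -0.1200i → escape time 2
(row=2, col=0): c = -0.4600 + -0.5600i → escape time 7
(row=2, col=1): c = -0.1680 + -0.5600i → escape time 7
(row=2, col=2): c = 0.1240 + -0.5600i → escape time 7
(row=2, col=3): c = 0.4160 + -0.5600i → escape time 7
(row=2, col=4): c = 0.7080 + -0.5600i → escape time 3
(row=2, col=5): c = 1.0000 + -0.5600i → escape time 2
(row=3, col=0): c = -0.4600 + -1.0000i → escape time 4
(row=3, col=1): c = -0.1680 + -1.0000i → escape time 7
(row=3, col=2): c = 0.1240 + -1.0000i → escape time 4
(row=3, col=3): c = 0.4160 + -1.0000i → escape time 3
(row=3, col=4): c = 0.7080 + -1.0000i → escape time 2
(row=3, col=5): c = 1.0000 + -1.0000i → escape time 2
(row=4, col=0): c = -0.4600 + -1.4400i → escape time 2
(row=4, col=1): c = -0.1680 + -1.4400i → escape time 2
(row=4, col=2): c = 0.1240 + -1.4400i → escape time 2
(row=4, col=3): c = 0.4160 + -1.4400i → escape time 2
(row=4, col=4): c = 0.7080 + -1.4400i → escape time 2
(row=4, col=5): c = 1.0000 + -1.4400i → escape time 2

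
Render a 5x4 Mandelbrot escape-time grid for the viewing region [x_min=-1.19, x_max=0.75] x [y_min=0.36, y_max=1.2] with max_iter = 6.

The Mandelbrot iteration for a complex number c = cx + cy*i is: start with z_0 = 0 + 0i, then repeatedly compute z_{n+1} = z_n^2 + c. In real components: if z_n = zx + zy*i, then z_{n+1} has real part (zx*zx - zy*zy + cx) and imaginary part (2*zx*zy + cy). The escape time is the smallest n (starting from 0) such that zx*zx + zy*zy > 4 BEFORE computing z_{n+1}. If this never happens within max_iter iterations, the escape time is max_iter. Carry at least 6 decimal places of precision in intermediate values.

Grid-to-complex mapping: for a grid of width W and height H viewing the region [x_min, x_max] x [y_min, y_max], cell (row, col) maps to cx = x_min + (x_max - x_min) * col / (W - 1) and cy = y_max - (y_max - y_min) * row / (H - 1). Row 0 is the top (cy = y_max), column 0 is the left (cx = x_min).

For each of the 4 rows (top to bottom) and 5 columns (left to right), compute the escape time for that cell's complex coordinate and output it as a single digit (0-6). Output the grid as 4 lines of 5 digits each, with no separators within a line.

(row=0, col=0): c = -1.1900 + 1.2000i → escape time 2
(row=0, col=1): c = -0.7050 + 1.2000i → escape time 3
(row=0, col=2): c = -0.2200 + 1.2000i → escape time 3
(row=0, col=3): c = 0.2650 + 1.2000i → escape time 2
(row=0, col=4): c = 0.7500 + 1.2000i → escape time 2
(row=1, col=0): c = -1.1900 + 0.9200i → escape time 3
(row=1, col=1): c = -0.7050 + 0.9200i → escape time 4
(row=1, col=2): c = -0.2200 + 0.9200i → escape time 6
(row=1, col=3): c = 0.2650 + 0.9200i → escape time 4
(row=1, col=4): c = 0.7500 + 0.9200i → escape time 2
(row=2, col=0): c = -1.1900 + 0.6400i → escape time 3
(row=2, col=1): c = -0.7050 + 0.6400i → escape time 6
(row=2, col=2): c = -0.2200 + 0.6400i → escape time 6
(row=2, col=3): c = 0.2650 + 0.6400i → escape time 6
(row=2, col=4): c = 0.7500 + 0.6400i → escape time 3
(row=3, col=0): c = -1.1900 + 0.3600i → escape time 6
(row=3, col=1): c = -0.7050 + 0.3600i → escape time 6
(row=3, col=2): c = -0.2200 + 0.3600i → escape time 6
(row=3, col=3): c = 0.2650 + 0.3600i → escape time 6
(row=3, col=4): c = 0.7500 + 0.3600i → escape time 3

Answer: 23322
34642
36663
66663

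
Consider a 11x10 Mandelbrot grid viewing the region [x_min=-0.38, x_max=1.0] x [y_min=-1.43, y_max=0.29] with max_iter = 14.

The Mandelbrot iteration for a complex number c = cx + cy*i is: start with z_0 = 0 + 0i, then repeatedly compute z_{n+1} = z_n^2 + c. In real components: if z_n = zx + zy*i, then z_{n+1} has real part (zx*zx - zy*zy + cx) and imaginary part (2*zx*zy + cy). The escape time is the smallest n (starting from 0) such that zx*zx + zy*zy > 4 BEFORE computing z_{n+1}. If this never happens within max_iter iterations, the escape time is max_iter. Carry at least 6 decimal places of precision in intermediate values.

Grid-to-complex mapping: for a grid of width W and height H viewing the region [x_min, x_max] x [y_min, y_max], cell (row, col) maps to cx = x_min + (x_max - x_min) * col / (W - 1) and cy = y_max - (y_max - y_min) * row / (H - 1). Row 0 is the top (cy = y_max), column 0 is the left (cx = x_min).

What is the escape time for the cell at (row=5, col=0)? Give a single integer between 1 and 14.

z_0 = 0 + 0i, c = -0.3800 + -0.6656i
Iter 1: z = -0.3800 + -0.6656i, |z|^2 = 0.5874
Iter 2: z = -0.6786 + -0.1597i, |z|^2 = 0.4860
Iter 3: z = 0.0549 + -0.4488i, |z|^2 = 0.2044
Iter 4: z = -0.5784 + -0.7149i, |z|^2 = 0.8456
Iter 5: z = -0.5565 + 0.1614i, |z|^2 = 0.3357
Iter 6: z = -0.0963 + -0.8452i, |z|^2 = 0.7236
Iter 7: z = -1.0850 + -0.5027i, |z|^2 = 1.4300
Iter 8: z = 0.5446 + 0.4253i, |z|^2 = 0.4774
Iter 9: z = -0.2643 + -0.2023i, |z|^2 = 0.1108
Iter 10: z = -0.3511 + -0.5586i, |z|^2 = 0.4353
Iter 11: z = -0.5688 + -0.2734i, |z|^2 = 0.3982
Iter 12: z = -0.1312 + -0.3546i, |z|^2 = 0.1430
Iter 13: z = -0.4885 + -0.5725i, |z|^2 = 0.5664

Answer: 14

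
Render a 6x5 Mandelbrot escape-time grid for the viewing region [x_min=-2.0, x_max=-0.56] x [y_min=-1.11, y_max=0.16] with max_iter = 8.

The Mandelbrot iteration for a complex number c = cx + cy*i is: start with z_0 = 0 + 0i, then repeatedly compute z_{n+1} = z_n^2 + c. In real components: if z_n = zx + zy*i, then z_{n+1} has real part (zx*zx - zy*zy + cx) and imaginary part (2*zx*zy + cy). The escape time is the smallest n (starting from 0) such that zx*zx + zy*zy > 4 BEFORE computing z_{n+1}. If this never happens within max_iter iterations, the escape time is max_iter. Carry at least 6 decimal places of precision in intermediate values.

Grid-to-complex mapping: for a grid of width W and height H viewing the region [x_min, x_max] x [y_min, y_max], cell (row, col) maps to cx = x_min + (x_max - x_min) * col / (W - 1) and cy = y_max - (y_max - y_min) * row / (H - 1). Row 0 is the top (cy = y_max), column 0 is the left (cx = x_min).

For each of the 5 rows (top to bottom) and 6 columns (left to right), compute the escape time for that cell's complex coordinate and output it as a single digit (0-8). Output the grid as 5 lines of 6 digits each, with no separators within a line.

Answer: 148888
148888
133568
123345
112333

Derivation:
(row=0, col=0): c = -2.0000 + 0.1600i → escape time 1
(row=0, col=1): c = -1.7120 + 0.1600i → escape time 4
(row=0, col=2): c = -1.4240 + 0.1600i → escape time 8
(row=0, col=3): c = -1.1360 + 0.1600i → escape time 8
(row=0, col=4): c = -0.8480 + 0.1600i → escape time 8
(row=0, col=5): c = -0.5600 + 0.1600i → escape time 8
(row=1, col=0): c = -2.0000 + -0.1575i → escape time 1
(row=1, col=1): c = -1.7120 + -0.1575i → escape time 4
(row=1, col=2): c = -1.4240 + -0.1575i → escape time 8
(row=1, col=3): c = -1.1360 + -0.1575i → escape time 8
(row=1, col=4): c = -0.8480 + -0.1575i → escape time 8
(row=1, col=5): c = -0.5600 + -0.1575i → escape time 8
(row=2, col=0): c = -2.0000 + -0.4750i → escape time 1
(row=2, col=1): c = -1.7120 + -0.4750i → escape time 3
(row=2, col=2): c = -1.4240 + -0.4750i → escape time 3
(row=2, col=3): c = -1.1360 + -0.4750i → escape time 5
(row=2, col=4): c = -0.8480 + -0.4750i → escape time 6
(row=2, col=5): c = -0.5600 + -0.4750i → escape time 8
(row=3, col=0): c = -2.0000 + -0.7925i → escape time 1
(row=3, col=1): c = -1.7120 + -0.7925i → escape time 2
(row=3, col=2): c = -1.4240 + -0.7925i → escape time 3
(row=3, col=3): c = -1.1360 + -0.7925i → escape time 3
(row=3, col=4): c = -0.8480 + -0.7925i → escape time 4
(row=3, col=5): c = -0.5600 + -0.7925i → escape time 5
(row=4, col=0): c = -2.0000 + -1.1100i → escape time 1
(row=4, col=1): c = -1.7120 + -1.1100i → escape time 1
(row=4, col=2): c = -1.4240 + -1.1100i → escape time 2
(row=4, col=3): c = -1.1360 + -1.1100i → escape time 3
(row=4, col=4): c = -0.8480 + -1.1100i → escape time 3
(row=4, col=5): c = -0.5600 + -1.1100i → escape time 3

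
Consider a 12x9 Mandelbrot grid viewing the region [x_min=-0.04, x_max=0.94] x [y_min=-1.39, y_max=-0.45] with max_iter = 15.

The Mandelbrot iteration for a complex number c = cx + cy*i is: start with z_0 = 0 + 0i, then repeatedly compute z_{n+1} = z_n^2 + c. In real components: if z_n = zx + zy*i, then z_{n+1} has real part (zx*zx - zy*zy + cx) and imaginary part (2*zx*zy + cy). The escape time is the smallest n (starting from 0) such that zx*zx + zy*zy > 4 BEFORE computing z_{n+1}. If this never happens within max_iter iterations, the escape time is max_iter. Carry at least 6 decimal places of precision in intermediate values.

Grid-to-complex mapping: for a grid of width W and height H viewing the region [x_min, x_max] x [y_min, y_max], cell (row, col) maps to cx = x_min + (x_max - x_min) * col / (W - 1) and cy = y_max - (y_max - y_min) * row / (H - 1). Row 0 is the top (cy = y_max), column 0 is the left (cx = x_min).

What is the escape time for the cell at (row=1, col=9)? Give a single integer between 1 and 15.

Answer: 3

Derivation:
z_0 = 0 + 0i, c = 0.7618 + -0.5675i
Iter 1: z = 0.7618 + -0.5675i, |z|^2 = 0.9024
Iter 2: z = 1.0201 + -1.4322i, |z|^2 = 3.0918
Iter 3: z = -0.2486 + -3.4895i, |z|^2 = 12.2383
Escaped at iteration 3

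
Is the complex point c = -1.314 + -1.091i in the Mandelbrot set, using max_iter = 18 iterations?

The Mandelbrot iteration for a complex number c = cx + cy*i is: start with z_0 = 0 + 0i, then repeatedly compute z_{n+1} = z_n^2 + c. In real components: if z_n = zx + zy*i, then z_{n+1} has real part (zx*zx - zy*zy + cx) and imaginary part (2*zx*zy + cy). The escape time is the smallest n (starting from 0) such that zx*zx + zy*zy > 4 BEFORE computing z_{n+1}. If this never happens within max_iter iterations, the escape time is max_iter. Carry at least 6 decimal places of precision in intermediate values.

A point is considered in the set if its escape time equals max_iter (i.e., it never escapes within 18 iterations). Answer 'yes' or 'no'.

Answer: no

Derivation:
z_0 = 0 + 0i, c = -1.3140 + -1.0910i
Iter 1: z = -1.3140 + -1.0910i, |z|^2 = 2.9169
Iter 2: z = -0.7777 + 1.7761i, |z|^2 = 3.7595
Iter 3: z = -3.8639 + -3.8536i, |z|^2 = 29.7798
Escaped at iteration 3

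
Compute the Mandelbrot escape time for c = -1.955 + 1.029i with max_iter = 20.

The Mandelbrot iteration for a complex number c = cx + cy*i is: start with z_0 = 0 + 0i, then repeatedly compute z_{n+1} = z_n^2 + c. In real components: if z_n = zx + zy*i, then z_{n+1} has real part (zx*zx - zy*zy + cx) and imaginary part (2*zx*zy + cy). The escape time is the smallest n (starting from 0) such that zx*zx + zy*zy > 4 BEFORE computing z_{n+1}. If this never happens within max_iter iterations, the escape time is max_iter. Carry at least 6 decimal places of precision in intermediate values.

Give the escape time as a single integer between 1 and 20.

Answer: 1

Derivation:
z_0 = 0 + 0i, c = -1.9550 + 1.0290i
Iter 1: z = -1.9550 + 1.0290i, |z|^2 = 4.8809
Escaped at iteration 1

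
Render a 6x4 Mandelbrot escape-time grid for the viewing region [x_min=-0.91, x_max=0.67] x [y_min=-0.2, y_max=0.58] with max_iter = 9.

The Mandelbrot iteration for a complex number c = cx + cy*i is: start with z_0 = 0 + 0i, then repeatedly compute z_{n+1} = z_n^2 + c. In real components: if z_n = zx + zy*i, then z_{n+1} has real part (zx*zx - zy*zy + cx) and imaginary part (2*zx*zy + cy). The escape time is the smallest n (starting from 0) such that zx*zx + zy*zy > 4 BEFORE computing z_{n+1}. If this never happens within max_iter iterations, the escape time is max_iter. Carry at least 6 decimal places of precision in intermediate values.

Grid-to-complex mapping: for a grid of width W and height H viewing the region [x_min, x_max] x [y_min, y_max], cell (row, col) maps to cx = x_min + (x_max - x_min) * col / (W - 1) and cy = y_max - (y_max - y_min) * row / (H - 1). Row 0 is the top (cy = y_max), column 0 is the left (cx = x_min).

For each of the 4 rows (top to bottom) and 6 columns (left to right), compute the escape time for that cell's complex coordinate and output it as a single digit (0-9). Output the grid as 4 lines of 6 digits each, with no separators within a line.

(row=0, col=0): c = -0.9100 + 0.5800i → escape time 5
(row=0, col=1): c = -0.5940 + 0.5800i → escape time 9
(row=0, col=2): c = -0.2780 + 0.5800i → escape time 9
(row=0, col=3): c = 0.0380 + 0.5800i → escape time 9
(row=0, col=4): c = 0.3540 + 0.5800i → escape time 9
(row=0, col=5): c = 0.6700 + 0.5800i → escape time 3
(row=1, col=0): c = -0.9100 + 0.3200i → escape time 9
(row=1, col=1): c = -0.5940 + 0.3200i → escape time 9
(row=1, col=2): c = -0.2780 + 0.3200i → escape time 9
(row=1, col=3): c = 0.0380 + 0.3200i → escape time 9
(row=1, col=4): c = 0.3540 + 0.3200i → escape time 9
(row=1, col=5): c = 0.6700 + 0.3200i → escape time 3
(row=2, col=0): c = -0.9100 + 0.0600i → escape time 9
(row=2, col=1): c = -0.5940 + 0.0600i → escape time 9
(row=2, col=2): c = -0.2780 + 0.0600i → escape time 9
(row=2, col=3): c = 0.0380 + 0.0600i → escape time 9
(row=2, col=4): c = 0.3540 + 0.0600i → escape time 9
(row=2, col=5): c = 0.6700 + 0.0600i → escape time 4
(row=3, col=0): c = -0.9100 + -0.2000i → escape time 9
(row=3, col=1): c = -0.5940 + -0.2000i → escape time 9
(row=3, col=2): c = -0.2780 + -0.2000i → escape time 9
(row=3, col=3): c = 0.0380 + -0.2000i → escape time 9
(row=3, col=4): c = 0.3540 + -0.2000i → escape time 9
(row=3, col=5): c = 0.6700 + -0.2000i → escape time 3

Answer: 599993
999993
999994
999993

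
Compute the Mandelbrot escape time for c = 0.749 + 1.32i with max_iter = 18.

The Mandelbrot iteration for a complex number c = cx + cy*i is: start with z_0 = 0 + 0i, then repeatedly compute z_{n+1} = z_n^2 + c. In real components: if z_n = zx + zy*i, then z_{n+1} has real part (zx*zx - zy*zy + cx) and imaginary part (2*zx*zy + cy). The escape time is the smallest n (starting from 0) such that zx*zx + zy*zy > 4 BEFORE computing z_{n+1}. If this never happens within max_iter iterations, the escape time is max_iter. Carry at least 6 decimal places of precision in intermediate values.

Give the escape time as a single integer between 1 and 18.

Answer: 2

Derivation:
z_0 = 0 + 0i, c = 0.7490 + 1.3200i
Iter 1: z = 0.7490 + 1.3200i, |z|^2 = 2.3034
Iter 2: z = -0.4324 + 3.2974i, |z|^2 = 11.0596
Escaped at iteration 2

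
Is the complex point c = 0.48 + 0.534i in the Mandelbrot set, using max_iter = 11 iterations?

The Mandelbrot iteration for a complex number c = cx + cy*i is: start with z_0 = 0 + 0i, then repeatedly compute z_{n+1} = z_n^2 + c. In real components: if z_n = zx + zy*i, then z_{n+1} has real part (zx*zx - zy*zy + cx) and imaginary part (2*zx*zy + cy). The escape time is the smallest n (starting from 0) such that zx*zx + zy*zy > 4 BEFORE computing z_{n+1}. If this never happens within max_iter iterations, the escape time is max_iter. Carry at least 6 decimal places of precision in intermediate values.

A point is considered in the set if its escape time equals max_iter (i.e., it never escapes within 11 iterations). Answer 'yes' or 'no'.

z_0 = 0 + 0i, c = 0.4800 + 0.5340i
Iter 1: z = 0.4800 + 0.5340i, |z|^2 = 0.5156
Iter 2: z = 0.4252 + 1.0466i, |z|^2 = 1.2763
Iter 3: z = -0.4346 + 1.4242i, |z|^2 = 2.2171
Iter 4: z = -1.3593 + -0.7039i, |z|^2 = 2.3433
Iter 5: z = 1.8322 + 2.4478i, |z|^2 = 9.3486
Escaped at iteration 5

Answer: no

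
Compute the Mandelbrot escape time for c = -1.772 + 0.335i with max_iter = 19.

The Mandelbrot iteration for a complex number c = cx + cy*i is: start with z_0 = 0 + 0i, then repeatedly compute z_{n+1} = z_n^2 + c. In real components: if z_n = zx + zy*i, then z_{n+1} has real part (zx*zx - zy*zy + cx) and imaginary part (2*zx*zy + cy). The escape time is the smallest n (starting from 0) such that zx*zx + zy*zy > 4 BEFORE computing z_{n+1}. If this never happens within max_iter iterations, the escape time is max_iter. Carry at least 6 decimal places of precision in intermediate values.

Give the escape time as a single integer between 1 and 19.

z_0 = 0 + 0i, c = -1.7720 + 0.3350i
Iter 1: z = -1.7720 + 0.3350i, |z|^2 = 3.2522
Iter 2: z = 1.2558 + -0.8522i, |z|^2 = 2.3032
Iter 3: z = -0.9214 + -1.8054i, |z|^2 = 4.1085
Escaped at iteration 3

Answer: 3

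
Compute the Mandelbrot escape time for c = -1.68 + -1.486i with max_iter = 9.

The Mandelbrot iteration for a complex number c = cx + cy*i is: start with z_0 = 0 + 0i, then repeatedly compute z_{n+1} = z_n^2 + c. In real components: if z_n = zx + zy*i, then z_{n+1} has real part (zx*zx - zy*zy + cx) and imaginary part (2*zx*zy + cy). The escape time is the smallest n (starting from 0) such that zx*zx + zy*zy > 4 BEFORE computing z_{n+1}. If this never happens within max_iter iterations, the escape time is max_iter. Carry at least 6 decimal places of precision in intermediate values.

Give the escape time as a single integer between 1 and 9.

Answer: 1

Derivation:
z_0 = 0 + 0i, c = -1.6800 + -1.4860i
Iter 1: z = -1.6800 + -1.4860i, |z|^2 = 5.0306
Escaped at iteration 1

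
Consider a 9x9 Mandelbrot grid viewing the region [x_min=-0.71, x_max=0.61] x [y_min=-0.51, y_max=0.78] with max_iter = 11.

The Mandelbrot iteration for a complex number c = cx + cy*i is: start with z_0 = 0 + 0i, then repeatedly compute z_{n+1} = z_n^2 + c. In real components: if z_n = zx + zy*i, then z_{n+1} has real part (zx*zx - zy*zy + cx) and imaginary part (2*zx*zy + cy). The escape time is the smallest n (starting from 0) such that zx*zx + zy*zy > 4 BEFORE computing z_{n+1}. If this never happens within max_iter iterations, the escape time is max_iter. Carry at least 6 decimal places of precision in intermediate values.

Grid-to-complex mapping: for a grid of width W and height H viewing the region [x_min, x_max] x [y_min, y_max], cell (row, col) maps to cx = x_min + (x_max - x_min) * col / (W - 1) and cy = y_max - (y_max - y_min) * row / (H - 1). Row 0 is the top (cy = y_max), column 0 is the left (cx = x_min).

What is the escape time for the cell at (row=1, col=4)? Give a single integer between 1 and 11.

z_0 = 0 + 0i, c = -0.0500 + 0.6188i
Iter 1: z = -0.0500 + 0.6188i, |z|^2 = 0.3854
Iter 2: z = -0.4304 + 0.5569i, |z|^2 = 0.4953
Iter 3: z = -0.1749 + 0.1394i, |z|^2 = 0.0500
Iter 4: z = -0.0389 + 0.5700i, |z|^2 = 0.3264
Iter 5: z = -0.3734 + 0.5745i, |z|^2 = 0.4694
Iter 6: z = -0.2406 + 0.1898i, |z|^2 = 0.0939
Iter 7: z = -0.0281 + 0.5274i, |z|^2 = 0.2790
Iter 8: z = -0.3274 + 0.5891i, |z|^2 = 0.4542
Iter 9: z = -0.2898 + 0.2330i, |z|^2 = 0.1383
Iter 10: z = -0.0203 + 0.4837i, |z|^2 = 0.2343

Answer: 11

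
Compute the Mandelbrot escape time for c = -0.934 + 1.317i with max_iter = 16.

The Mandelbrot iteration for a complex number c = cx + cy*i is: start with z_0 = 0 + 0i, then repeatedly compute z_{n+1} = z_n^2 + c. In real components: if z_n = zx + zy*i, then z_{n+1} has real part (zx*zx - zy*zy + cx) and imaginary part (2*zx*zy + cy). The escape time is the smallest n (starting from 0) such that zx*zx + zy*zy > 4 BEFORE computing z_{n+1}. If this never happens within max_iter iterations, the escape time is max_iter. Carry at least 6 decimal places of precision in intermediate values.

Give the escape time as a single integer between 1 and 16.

Answer: 2

Derivation:
z_0 = 0 + 0i, c = -0.9340 + 1.3170i
Iter 1: z = -0.9340 + 1.3170i, |z|^2 = 2.6068
Iter 2: z = -1.7961 + -1.1432i, |z|^2 = 4.5329
Escaped at iteration 2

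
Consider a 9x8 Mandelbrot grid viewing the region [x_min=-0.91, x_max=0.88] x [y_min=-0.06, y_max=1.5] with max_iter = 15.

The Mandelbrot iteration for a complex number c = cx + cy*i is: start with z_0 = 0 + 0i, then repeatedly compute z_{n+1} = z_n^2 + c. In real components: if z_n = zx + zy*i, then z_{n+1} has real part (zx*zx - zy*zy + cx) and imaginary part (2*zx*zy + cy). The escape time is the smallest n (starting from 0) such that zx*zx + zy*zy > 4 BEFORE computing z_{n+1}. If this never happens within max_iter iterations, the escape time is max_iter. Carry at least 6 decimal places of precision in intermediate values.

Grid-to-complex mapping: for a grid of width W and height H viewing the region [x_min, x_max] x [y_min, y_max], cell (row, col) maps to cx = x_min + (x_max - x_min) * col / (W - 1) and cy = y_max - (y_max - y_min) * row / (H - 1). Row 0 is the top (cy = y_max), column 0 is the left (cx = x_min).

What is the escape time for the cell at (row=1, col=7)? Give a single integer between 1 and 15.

Answer: 2

Derivation:
z_0 = 0 + 0i, c = 0.6563 + 1.2771i
Iter 1: z = 0.6563 + 1.2771i, |z|^2 = 2.0618
Iter 2: z = -0.5442 + 2.9534i, |z|^2 = 9.0187
Escaped at iteration 2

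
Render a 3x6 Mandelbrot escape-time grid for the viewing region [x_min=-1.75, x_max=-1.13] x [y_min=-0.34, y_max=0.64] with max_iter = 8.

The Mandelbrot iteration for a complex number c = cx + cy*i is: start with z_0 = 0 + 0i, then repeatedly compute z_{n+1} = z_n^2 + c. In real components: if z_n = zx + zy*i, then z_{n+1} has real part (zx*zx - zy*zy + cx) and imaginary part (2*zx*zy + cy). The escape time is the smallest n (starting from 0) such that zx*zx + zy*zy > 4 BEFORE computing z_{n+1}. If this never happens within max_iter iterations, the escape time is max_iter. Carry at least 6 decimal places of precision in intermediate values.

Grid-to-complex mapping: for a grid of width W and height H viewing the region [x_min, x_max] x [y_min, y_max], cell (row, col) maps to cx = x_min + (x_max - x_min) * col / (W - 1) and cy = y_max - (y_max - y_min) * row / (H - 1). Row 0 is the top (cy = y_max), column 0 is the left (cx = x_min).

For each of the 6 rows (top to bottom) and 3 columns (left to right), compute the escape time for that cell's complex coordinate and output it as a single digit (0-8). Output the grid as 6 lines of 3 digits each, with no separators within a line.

Answer: 333
346
458
788
488
458

Derivation:
(row=0, col=0): c = -1.7500 + 0.6400i → escape time 3
(row=0, col=1): c = -1.4400 + 0.6400i → escape time 3
(row=0, col=2): c = -1.1300 + 0.6400i → escape time 3
(row=1, col=0): c = -1.7500 + 0.4440i → escape time 3
(row=1, col=1): c = -1.4400 + 0.4440i → escape time 4
(row=1, col=2): c = -1.1300 + 0.4440i → escape time 6
(row=2, col=0): c = -1.7500 + 0.2480i → escape time 4
(row=2, col=1): c = -1.4400 + 0.2480i → escape time 5
(row=2, col=2): c = -1.1300 + 0.2480i → escape time 8
(row=3, col=0): c = -1.7500 + 0.0520i → escape time 7
(row=3, col=1): c = -1.4400 + 0.0520i → escape time 8
(row=3, col=2): c = -1.1300 + 0.0520i → escape time 8
(row=4, col=0): c = -1.7500 + -0.1440i → escape time 4
(row=4, col=1): c = -1.4400 + -0.1440i → escape time 8
(row=4, col=2): c = -1.1300 + -0.1440i → escape time 8
(row=5, col=0): c = -1.7500 + -0.3400i → escape time 4
(row=5, col=1): c = -1.4400 + -0.3400i → escape time 5
(row=5, col=2): c = -1.1300 + -0.3400i → escape time 8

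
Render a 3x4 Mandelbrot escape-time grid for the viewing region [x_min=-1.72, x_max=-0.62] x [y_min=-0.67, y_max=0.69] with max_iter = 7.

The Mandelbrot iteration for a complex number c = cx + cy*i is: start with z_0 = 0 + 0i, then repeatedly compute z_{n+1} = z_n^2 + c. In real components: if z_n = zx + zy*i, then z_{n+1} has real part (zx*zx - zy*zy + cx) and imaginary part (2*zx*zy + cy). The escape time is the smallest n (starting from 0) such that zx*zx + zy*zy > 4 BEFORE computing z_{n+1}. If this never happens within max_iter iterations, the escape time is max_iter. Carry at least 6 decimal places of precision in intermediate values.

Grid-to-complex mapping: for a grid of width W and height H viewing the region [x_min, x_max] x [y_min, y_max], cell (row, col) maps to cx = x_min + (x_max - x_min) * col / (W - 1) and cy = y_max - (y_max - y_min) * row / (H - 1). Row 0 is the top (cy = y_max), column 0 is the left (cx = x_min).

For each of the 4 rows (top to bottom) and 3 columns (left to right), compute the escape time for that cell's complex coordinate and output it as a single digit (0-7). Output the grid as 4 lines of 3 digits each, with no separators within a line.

(row=0, col=0): c = -1.7200 + 0.6900i → escape time 3
(row=0, col=1): c = -1.1700 + 0.6900i → escape time 3
(row=0, col=2): c = -0.6200 + 0.6900i → escape time 7
(row=1, col=0): c = -1.7200 + 0.2367i → escape time 4
(row=1, col=1): c = -1.1700 + 0.2367i → escape time 7
(row=1, col=2): c = -0.6200 + 0.2367i → escape time 7
(row=2, col=0): c = -1.7200 + -0.2167i → escape time 4
(row=2, col=1): c = -1.1700 + -0.2167i → escape time 7
(row=2, col=2): c = -0.6200 + -0.2167i → escape time 7
(row=3, col=0): c = -1.7200 + -0.6700i → escape time 3
(row=3, col=1): c = -1.1700 + -0.6700i → escape time 3
(row=3, col=2): c = -0.6200 + -0.6700i → escape time 7

Answer: 337
477
477
337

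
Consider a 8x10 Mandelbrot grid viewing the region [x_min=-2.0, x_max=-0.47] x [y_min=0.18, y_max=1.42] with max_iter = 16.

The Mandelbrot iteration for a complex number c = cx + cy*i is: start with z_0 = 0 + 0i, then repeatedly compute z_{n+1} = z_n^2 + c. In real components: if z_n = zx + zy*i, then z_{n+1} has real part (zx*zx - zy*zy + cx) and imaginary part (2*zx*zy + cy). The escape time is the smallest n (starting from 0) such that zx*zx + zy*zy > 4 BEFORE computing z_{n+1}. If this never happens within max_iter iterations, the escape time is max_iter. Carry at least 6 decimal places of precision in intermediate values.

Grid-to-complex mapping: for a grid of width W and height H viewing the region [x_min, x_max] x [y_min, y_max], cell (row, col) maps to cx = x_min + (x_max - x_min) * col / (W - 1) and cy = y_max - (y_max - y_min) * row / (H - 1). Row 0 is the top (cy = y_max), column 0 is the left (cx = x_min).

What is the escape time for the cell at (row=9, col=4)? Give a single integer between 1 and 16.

Answer: 16

Derivation:
z_0 = 0 + 0i, c = -1.1257 + 0.1800i
Iter 1: z = -1.1257 + 0.1800i, |z|^2 = 1.2996
Iter 2: z = 0.1091 + -0.2253i, |z|^2 = 0.0626
Iter 3: z = -1.1645 + 0.1308i, |z|^2 = 1.3733
Iter 4: z = 0.2133 + -0.1247i, |z|^2 = 0.0611
Iter 5: z = -1.0958 + 0.1268i, |z|^2 = 1.2168
Iter 6: z = 0.0589 + -0.0978i, |z|^2 = 0.0130
Iter 7: z = -1.1318 + 0.1685i, |z|^2 = 1.3094
Iter 8: z = 0.1269 + -0.2014i, |z|^2 = 0.0567
Iter 9: z = -1.1502 + 0.1289i, |z|^2 = 1.3395
Iter 10: z = 0.1805 + -0.1165i, |z|^2 = 0.0462
Iter 11: z = -1.1067 + 0.1379i, |z|^2 = 1.2438
Iter 12: z = 0.0800 + -0.1253i, |z|^2 = 0.0221
Iter 13: z = -1.1350 + 0.1599i, |z|^2 = 1.3138
Iter 14: z = 0.1370 + -0.1831i, |z|^2 = 0.0523
Iter 15: z = -1.1405 + 0.1299i, |z|^2 = 1.3175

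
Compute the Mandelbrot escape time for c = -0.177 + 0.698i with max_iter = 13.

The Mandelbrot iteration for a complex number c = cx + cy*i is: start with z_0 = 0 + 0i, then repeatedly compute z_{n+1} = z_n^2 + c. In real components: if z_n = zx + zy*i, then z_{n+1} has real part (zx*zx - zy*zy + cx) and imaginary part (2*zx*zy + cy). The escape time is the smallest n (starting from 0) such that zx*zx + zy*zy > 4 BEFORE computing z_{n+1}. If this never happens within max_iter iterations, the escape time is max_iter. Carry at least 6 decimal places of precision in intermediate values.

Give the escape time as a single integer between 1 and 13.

Answer: 13

Derivation:
z_0 = 0 + 0i, c = -0.1770 + 0.6980i
Iter 1: z = -0.1770 + 0.6980i, |z|^2 = 0.5185
Iter 2: z = -0.6329 + 0.4509i, |z|^2 = 0.6038
Iter 3: z = 0.0202 + 0.1273i, |z|^2 = 0.0166
Iter 4: z = -0.1928 + 0.7031i, |z|^2 = 0.5316
Iter 5: z = -0.6342 + 0.4269i, |z|^2 = 0.5845
Iter 6: z = 0.0430 + 0.1565i, |z|^2 = 0.0263
Iter 7: z = -0.1996 + 0.7115i, |z|^2 = 0.5460
Iter 8: z = -0.6433 + 0.4139i, |z|^2 = 0.5852
Iter 9: z = 0.0655 + 0.1654i, |z|^2 = 0.0317
Iter 10: z = -0.2001 + 0.7197i, |z|^2 = 0.5580
Iter 11: z = -0.6549 + 0.4100i, |z|^2 = 0.5970
Iter 12: z = 0.0838 + 0.1609i, |z|^2 = 0.0329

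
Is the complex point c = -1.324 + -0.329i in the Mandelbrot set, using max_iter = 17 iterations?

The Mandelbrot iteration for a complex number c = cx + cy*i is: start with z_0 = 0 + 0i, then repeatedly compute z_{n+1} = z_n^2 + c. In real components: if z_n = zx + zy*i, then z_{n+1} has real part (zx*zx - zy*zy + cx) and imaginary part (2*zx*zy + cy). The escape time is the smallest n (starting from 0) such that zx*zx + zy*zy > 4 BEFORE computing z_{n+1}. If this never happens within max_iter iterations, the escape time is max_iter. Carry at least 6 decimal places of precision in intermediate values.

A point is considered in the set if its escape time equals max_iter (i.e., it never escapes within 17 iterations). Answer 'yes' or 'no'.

Answer: no

Derivation:
z_0 = 0 + 0i, c = -1.3240 + -0.3290i
Iter 1: z = -1.3240 + -0.3290i, |z|^2 = 1.8612
Iter 2: z = 0.3207 + 0.5422i, |z|^2 = 0.3968
Iter 3: z = -1.5151 + 0.0188i, |z|^2 = 2.2959
Iter 4: z = 0.9712 + -0.3860i, |z|^2 = 1.0922
Iter 5: z = -0.5298 + -1.0787i, |z|^2 = 1.4442
Iter 6: z = -2.2069 + 0.8139i, |z|^2 = 5.5329
Escaped at iteration 6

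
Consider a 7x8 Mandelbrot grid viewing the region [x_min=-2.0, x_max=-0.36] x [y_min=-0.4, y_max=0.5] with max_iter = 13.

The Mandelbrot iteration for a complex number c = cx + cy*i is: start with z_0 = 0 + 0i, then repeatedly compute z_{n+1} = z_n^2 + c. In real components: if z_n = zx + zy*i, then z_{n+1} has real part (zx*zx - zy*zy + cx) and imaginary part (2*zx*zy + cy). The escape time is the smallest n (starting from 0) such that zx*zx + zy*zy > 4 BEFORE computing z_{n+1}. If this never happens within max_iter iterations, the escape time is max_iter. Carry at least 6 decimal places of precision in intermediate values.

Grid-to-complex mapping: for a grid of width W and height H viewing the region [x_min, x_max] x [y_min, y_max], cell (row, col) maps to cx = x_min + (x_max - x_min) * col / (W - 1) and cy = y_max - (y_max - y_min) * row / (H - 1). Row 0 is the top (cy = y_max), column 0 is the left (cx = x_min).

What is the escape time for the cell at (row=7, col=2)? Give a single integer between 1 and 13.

Answer: 4

Derivation:
z_0 = 0 + 0i, c = -1.4533 + -0.4000i
Iter 1: z = -1.4533 + -0.4000i, |z|^2 = 2.2722
Iter 2: z = 0.4988 + 0.7627i, |z|^2 = 0.8305
Iter 3: z = -1.7861 + 0.3609i, |z|^2 = 3.3206
Iter 4: z = 1.6067 + -1.6893i, |z|^2 = 5.4352
Escaped at iteration 4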